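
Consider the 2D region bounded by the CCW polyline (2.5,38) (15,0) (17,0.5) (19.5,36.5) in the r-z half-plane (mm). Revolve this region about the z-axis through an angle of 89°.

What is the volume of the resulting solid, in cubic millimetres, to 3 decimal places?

Profile (r,z), 4 vertices: (2.5,38) (15,0) (17,0.5) (19.5,36.5)
edge 0: (2.5,38)→(15,0)  cross = 2.5·0 − 15·38 = -570.0000; (r_i+r_j)·cross = 17.5·-570.0000 = -9975.0000
edge 1: (15,0)→(17,0.5)  cross = 15·0.5 − 17·0 = 7.5000; (r_i+r_j)·cross = 32·7.5000 = 240.0000
edge 2: (17,0.5)→(19.5,36.5)  cross = 17·36.5 − 19.5·0.5 = 610.7500; (r_i+r_j)·cross = 36.5·610.7500 = 22292.3750
edge 3: (19.5,36.5)→(2.5,38)  cross = 19.5·38 − 2.5·36.5 = 649.7500; (r_i+r_j)·cross = 22·649.7500 = 14294.5000
Σcross = 698.0000 → A = |Σcross|/2 = 349.0000 mm²
Σ(r_i+r_j)·cross = 26851.8750 → first moment M = |Σ|/6 = 4475.3125
R_c = M/A = 4475.3125/349.0000 = 12.8232 mm
θ = 89° = 1.553343 rad
V = θ·R_c·A = 1.553343·12.8232·349.0000 = 6951.695 mm³

Volume = 6951.695 mm³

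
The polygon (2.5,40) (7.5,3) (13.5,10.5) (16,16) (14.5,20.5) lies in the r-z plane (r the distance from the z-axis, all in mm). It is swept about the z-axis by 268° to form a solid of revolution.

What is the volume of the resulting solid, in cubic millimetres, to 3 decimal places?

Volume = 8739.876 mm³

Profile (r,z), 5 vertices: (2.5,40) (7.5,3) (13.5,10.5) (16,16) (14.5,20.5)
edge 0: (2.5,40)→(7.5,3)  cross = 2.5·3 − 7.5·40 = -292.5000; (r_i+r_j)·cross = 10·-292.5000 = -2925.0000
edge 1: (7.5,3)→(13.5,10.5)  cross = 7.5·10.5 − 13.5·3 = 38.2500; (r_i+r_j)·cross = 21·38.2500 = 803.2500
edge 2: (13.5,10.5)→(16,16)  cross = 13.5·16 − 16·10.5 = 48.0000; (r_i+r_j)·cross = 29.5·48.0000 = 1416.0000
edge 3: (16,16)→(14.5,20.5)  cross = 16·20.5 − 14.5·16 = 96.0000; (r_i+r_j)·cross = 30.5·96.0000 = 2928.0000
edge 4: (14.5,20.5)→(2.5,40)  cross = 14.5·40 − 2.5·20.5 = 528.7500; (r_i+r_j)·cross = 17·528.7500 = 8988.7500
Σcross = 418.5000 → A = |Σcross|/2 = 209.2500 mm²
Σ(r_i+r_j)·cross = 11211.0000 → first moment M = |Σ|/6 = 1868.5000
R_c = M/A = 1868.5000/209.2500 = 8.9295 mm
θ = 268° = 4.677482 rad
V = θ·R_c·A = 4.677482·8.9295·209.2500 = 8739.876 mm³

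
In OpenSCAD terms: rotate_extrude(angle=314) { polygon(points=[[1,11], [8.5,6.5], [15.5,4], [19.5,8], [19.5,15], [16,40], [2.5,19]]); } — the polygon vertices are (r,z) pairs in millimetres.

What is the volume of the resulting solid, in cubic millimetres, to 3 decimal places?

Profile (r,z), 7 vertices: (1,11) (8.5,6.5) (15.5,4) (19.5,8) (19.5,15) (16,40) (2.5,19)
edge 0: (1,11)→(8.5,6.5)  cross = 1·6.5 − 8.5·11 = -87.0000; (r_i+r_j)·cross = 9.5·-87.0000 = -826.5000
edge 1: (8.5,6.5)→(15.5,4)  cross = 8.5·4 − 15.5·6.5 = -66.7500; (r_i+r_j)·cross = 24·-66.7500 = -1602.0000
edge 2: (15.5,4)→(19.5,8)  cross = 15.5·8 − 19.5·4 = 46.0000; (r_i+r_j)·cross = 35·46.0000 = 1610.0000
edge 3: (19.5,8)→(19.5,15)  cross = 19.5·15 − 19.5·8 = 136.5000; (r_i+r_j)·cross = 39·136.5000 = 5323.5000
edge 4: (19.5,15)→(16,40)  cross = 19.5·40 − 16·15 = 540.0000; (r_i+r_j)·cross = 35.5·540.0000 = 19170.0000
edge 5: (16,40)→(2.5,19)  cross = 16·19 − 2.5·40 = 204.0000; (r_i+r_j)·cross = 18.5·204.0000 = 3774.0000
edge 6: (2.5,19)→(1,11)  cross = 2.5·11 − 1·19 = 8.5000; (r_i+r_j)·cross = 3.5·8.5000 = 29.7500
Σcross = 781.2500 → A = |Σcross|/2 = 390.6250 mm²
Σ(r_i+r_j)·cross = 27478.7500 → first moment M = |Σ|/6 = 4579.7917
R_c = M/A = 4579.7917/390.6250 = 11.7243 mm
θ = 314° = 5.480334 rad
V = θ·R_c·A = 5.480334·11.7243·390.6250 = 25098.787 mm³

Volume = 25098.787 mm³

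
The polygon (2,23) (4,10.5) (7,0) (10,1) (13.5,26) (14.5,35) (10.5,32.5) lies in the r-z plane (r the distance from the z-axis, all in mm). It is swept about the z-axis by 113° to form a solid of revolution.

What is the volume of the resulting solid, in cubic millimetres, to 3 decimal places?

Profile (r,z), 7 vertices: (2,23) (4,10.5) (7,0) (10,1) (13.5,26) (14.5,35) (10.5,32.5)
edge 0: (2,23)→(4,10.5)  cross = 2·10.5 − 4·23 = -71.0000; (r_i+r_j)·cross = 6·-71.0000 = -426.0000
edge 1: (4,10.5)→(7,0)  cross = 4·0 − 7·10.5 = -73.5000; (r_i+r_j)·cross = 11·-73.5000 = -808.5000
edge 2: (7,0)→(10,1)  cross = 7·1 − 10·0 = 7.0000; (r_i+r_j)·cross = 17·7.0000 = 119.0000
edge 3: (10,1)→(13.5,26)  cross = 10·26 − 13.5·1 = 246.5000; (r_i+r_j)·cross = 23.5·246.5000 = 5792.7500
edge 4: (13.5,26)→(14.5,35)  cross = 13.5·35 − 14.5·26 = 95.5000; (r_i+r_j)·cross = 28·95.5000 = 2674.0000
edge 5: (14.5,35)→(10.5,32.5)  cross = 14.5·32.5 − 10.5·35 = 103.7500; (r_i+r_j)·cross = 25·103.7500 = 2593.7500
edge 6: (10.5,32.5)→(2,23)  cross = 10.5·23 − 2·32.5 = 176.5000; (r_i+r_j)·cross = 12.5·176.5000 = 2206.2500
Σcross = 484.7500 → A = |Σcross|/2 = 242.3750 mm²
Σ(r_i+r_j)·cross = 12151.2500 → first moment M = |Σ|/6 = 2025.2083
R_c = M/A = 2025.2083/242.3750 = 8.3557 mm
θ = 113° = 1.972222 rad
V = θ·R_c·A = 1.972222·8.3557·242.3750 = 3994.161 mm³

Volume = 3994.161 mm³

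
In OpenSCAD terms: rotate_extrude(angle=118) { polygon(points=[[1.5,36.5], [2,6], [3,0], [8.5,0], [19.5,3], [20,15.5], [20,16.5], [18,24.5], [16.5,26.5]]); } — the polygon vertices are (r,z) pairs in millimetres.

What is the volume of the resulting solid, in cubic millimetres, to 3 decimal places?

Profile (r,z), 9 vertices: (1.5,36.5) (2,6) (3,0) (8.5,0) (19.5,3) (20,15.5) (20,16.5) (18,24.5) (16.5,26.5)
edge 0: (1.5,36.5)→(2,6)  cross = 1.5·6 − 2·36.5 = -64.0000; (r_i+r_j)·cross = 3.5·-64.0000 = -224.0000
edge 1: (2,6)→(3,0)  cross = 2·0 − 3·6 = -18.0000; (r_i+r_j)·cross = 5·-18.0000 = -90.0000
edge 2: (3,0)→(8.5,0)  cross = 3·0 − 8.5·0 = 0.0000; (r_i+r_j)·cross = 11.5·0.0000 = 0.0000
edge 3: (8.5,0)→(19.5,3)  cross = 8.5·3 − 19.5·0 = 25.5000; (r_i+r_j)·cross = 28·25.5000 = 714.0000
edge 4: (19.5,3)→(20,15.5)  cross = 19.5·15.5 − 20·3 = 242.2500; (r_i+r_j)·cross = 39.5·242.2500 = 9568.8750
edge 5: (20,15.5)→(20,16.5)  cross = 20·16.5 − 20·15.5 = 20.0000; (r_i+r_j)·cross = 40·20.0000 = 800.0000
edge 6: (20,16.5)→(18,24.5)  cross = 20·24.5 − 18·16.5 = 193.0000; (r_i+r_j)·cross = 38·193.0000 = 7334.0000
edge 7: (18,24.5)→(16.5,26.5)  cross = 18·26.5 − 16.5·24.5 = 72.7500; (r_i+r_j)·cross = 34.5·72.7500 = 2509.8750
edge 8: (16.5,26.5)→(1.5,36.5)  cross = 16.5·36.5 − 1.5·26.5 = 562.5000; (r_i+r_j)·cross = 18·562.5000 = 10125.0000
Σcross = 1034.0000 → A = |Σcross|/2 = 517.0000 mm²
Σ(r_i+r_j)·cross = 30737.7500 → first moment M = |Σ|/6 = 5122.9583
R_c = M/A = 5122.9583/517.0000 = 9.9090 mm
θ = 118° = 2.059489 rad
V = θ·R_c·A = 2.059489·9.9090·517.0000 = 10550.674 mm³

Volume = 10550.674 mm³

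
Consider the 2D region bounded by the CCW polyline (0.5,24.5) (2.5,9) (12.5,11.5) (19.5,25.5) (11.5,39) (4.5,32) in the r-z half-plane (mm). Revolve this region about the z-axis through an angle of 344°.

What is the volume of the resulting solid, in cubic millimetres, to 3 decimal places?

Profile (r,z), 6 vertices: (0.5,24.5) (2.5,9) (12.5,11.5) (19.5,25.5) (11.5,39) (4.5,32)
edge 0: (0.5,24.5)→(2.5,9)  cross = 0.5·9 − 2.5·24.5 = -56.7500; (r_i+r_j)·cross = 3·-56.7500 = -170.2500
edge 1: (2.5,9)→(12.5,11.5)  cross = 2.5·11.5 − 12.5·9 = -83.7500; (r_i+r_j)·cross = 15·-83.7500 = -1256.2500
edge 2: (12.5,11.5)→(19.5,25.5)  cross = 12.5·25.5 − 19.5·11.5 = 94.5000; (r_i+r_j)·cross = 32·94.5000 = 3024.0000
edge 3: (19.5,25.5)→(11.5,39)  cross = 19.5·39 − 11.5·25.5 = 467.2500; (r_i+r_j)·cross = 31·467.2500 = 14484.7500
edge 4: (11.5,39)→(4.5,32)  cross = 11.5·32 − 4.5·39 = 192.5000; (r_i+r_j)·cross = 16·192.5000 = 3080.0000
edge 5: (4.5,32)→(0.5,24.5)  cross = 4.5·24.5 − 0.5·32 = 94.2500; (r_i+r_j)·cross = 5·94.2500 = 471.2500
Σcross = 708.0000 → A = |Σcross|/2 = 354.0000 mm²
Σ(r_i+r_j)·cross = 19633.5000 → first moment M = |Σ|/6 = 3272.2500
R_c = M/A = 3272.2500/354.0000 = 9.2436 mm
θ = 344° = 6.003933 rad
V = θ·R_c·A = 6.003933·9.2436·354.0000 = 19646.369 mm³

Volume = 19646.369 mm³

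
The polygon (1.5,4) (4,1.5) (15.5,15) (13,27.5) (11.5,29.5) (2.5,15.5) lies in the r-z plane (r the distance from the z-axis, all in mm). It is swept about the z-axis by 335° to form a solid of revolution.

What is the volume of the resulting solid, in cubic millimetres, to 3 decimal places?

Profile (r,z), 6 vertices: (1.5,4) (4,1.5) (15.5,15) (13,27.5) (11.5,29.5) (2.5,15.5)
edge 0: (1.5,4)→(4,1.5)  cross = 1.5·1.5 − 4·4 = -13.7500; (r_i+r_j)·cross = 5.5·-13.7500 = -75.6250
edge 1: (4,1.5)→(15.5,15)  cross = 4·15 − 15.5·1.5 = 36.7500; (r_i+r_j)·cross = 19.5·36.7500 = 716.6250
edge 2: (15.5,15)→(13,27.5)  cross = 15.5·27.5 − 13·15 = 231.2500; (r_i+r_j)·cross = 28.5·231.2500 = 6590.6250
edge 3: (13,27.5)→(11.5,29.5)  cross = 13·29.5 − 11.5·27.5 = 67.2500; (r_i+r_j)·cross = 24.5·67.2500 = 1647.6250
edge 4: (11.5,29.5)→(2.5,15.5)  cross = 11.5·15.5 − 2.5·29.5 = 104.5000; (r_i+r_j)·cross = 14·104.5000 = 1463.0000
edge 5: (2.5,15.5)→(1.5,4)  cross = 2.5·4 − 1.5·15.5 = -13.2500; (r_i+r_j)·cross = 4·-13.2500 = -53.0000
Σcross = 412.7500 → A = |Σcross|/2 = 206.3750 mm²
Σ(r_i+r_j)·cross = 10289.2500 → first moment M = |Σ|/6 = 1714.8750
R_c = M/A = 1714.8750/206.3750 = 8.3095 mm
θ = 335° = 5.846853 rad
V = θ·R_c·A = 5.846853·8.3095·206.3750 = 10026.622 mm³

Volume = 10026.622 mm³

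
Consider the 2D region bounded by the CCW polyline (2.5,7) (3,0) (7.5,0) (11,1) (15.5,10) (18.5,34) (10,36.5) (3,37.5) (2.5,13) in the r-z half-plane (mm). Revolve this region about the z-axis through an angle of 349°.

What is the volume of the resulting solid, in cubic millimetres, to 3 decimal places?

Profile (r,z), 9 vertices: (2.5,7) (3,0) (7.5,0) (11,1) (15.5,10) (18.5,34) (10,36.5) (3,37.5) (2.5,13)
edge 0: (2.5,7)→(3,0)  cross = 2.5·0 − 3·7 = -21.0000; (r_i+r_j)·cross = 5.5·-21.0000 = -115.5000
edge 1: (3,0)→(7.5,0)  cross = 3·0 − 7.5·0 = 0.0000; (r_i+r_j)·cross = 10.5·0.0000 = 0.0000
edge 2: (7.5,0)→(11,1)  cross = 7.5·1 − 11·0 = 7.5000; (r_i+r_j)·cross = 18.5·7.5000 = 138.7500
edge 3: (11,1)→(15.5,10)  cross = 11·10 − 15.5·1 = 94.5000; (r_i+r_j)·cross = 26.5·94.5000 = 2504.2500
edge 4: (15.5,10)→(18.5,34)  cross = 15.5·34 − 18.5·10 = 342.0000; (r_i+r_j)·cross = 34·342.0000 = 11628.0000
edge 5: (18.5,34)→(10,36.5)  cross = 18.5·36.5 − 10·34 = 335.2500; (r_i+r_j)·cross = 28.5·335.2500 = 9554.6250
edge 6: (10,36.5)→(3,37.5)  cross = 10·37.5 − 3·36.5 = 265.5000; (r_i+r_j)·cross = 13·265.5000 = 3451.5000
edge 7: (3,37.5)→(2.5,13)  cross = 3·13 − 2.5·37.5 = -54.7500; (r_i+r_j)·cross = 5.5·-54.7500 = -301.1250
edge 8: (2.5,13)→(2.5,7)  cross = 2.5·7 − 2.5·13 = -15.0000; (r_i+r_j)·cross = 5·-15.0000 = -75.0000
Σcross = 954.0000 → A = |Σcross|/2 = 477.0000 mm²
Σ(r_i+r_j)·cross = 26785.5000 → first moment M = |Σ|/6 = 4464.2500
R_c = M/A = 4464.2500/477.0000 = 9.3590 mm
θ = 349° = 6.091199 rad
V = θ·R_c·A = 6.091199·9.3590·477.0000 = 27192.636 mm³

Volume = 27192.636 mm³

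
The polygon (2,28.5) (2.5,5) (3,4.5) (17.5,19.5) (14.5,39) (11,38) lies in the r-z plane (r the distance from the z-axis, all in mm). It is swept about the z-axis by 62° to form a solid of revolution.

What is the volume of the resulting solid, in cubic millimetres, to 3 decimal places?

Volume = 3296.653 mm³

Profile (r,z), 6 vertices: (2,28.5) (2.5,5) (3,4.5) (17.5,19.5) (14.5,39) (11,38)
edge 0: (2,28.5)→(2.5,5)  cross = 2·5 − 2.5·28.5 = -61.2500; (r_i+r_j)·cross = 4.5·-61.2500 = -275.6250
edge 1: (2.5,5)→(3,4.5)  cross = 2.5·4.5 − 3·5 = -3.7500; (r_i+r_j)·cross = 5.5·-3.7500 = -20.6250
edge 2: (3,4.5)→(17.5,19.5)  cross = 3·19.5 − 17.5·4.5 = -20.2500; (r_i+r_j)·cross = 20.5·-20.2500 = -415.1250
edge 3: (17.5,19.5)→(14.5,39)  cross = 17.5·39 − 14.5·19.5 = 399.7500; (r_i+r_j)·cross = 32·399.7500 = 12792.0000
edge 4: (14.5,39)→(11,38)  cross = 14.5·38 − 11·39 = 122.0000; (r_i+r_j)·cross = 25.5·122.0000 = 3111.0000
edge 5: (11,38)→(2,28.5)  cross = 11·28.5 − 2·38 = 237.5000; (r_i+r_j)·cross = 13·237.5000 = 3087.5000
Σcross = 674.0000 → A = |Σcross|/2 = 337.0000 mm²
Σ(r_i+r_j)·cross = 18279.1250 → first moment M = |Σ|/6 = 3046.5208
R_c = M/A = 3046.5208/337.0000 = 9.0401 mm
θ = 62° = 1.082104 rad
V = θ·R_c·A = 1.082104·9.0401·337.0000 = 3296.653 mm³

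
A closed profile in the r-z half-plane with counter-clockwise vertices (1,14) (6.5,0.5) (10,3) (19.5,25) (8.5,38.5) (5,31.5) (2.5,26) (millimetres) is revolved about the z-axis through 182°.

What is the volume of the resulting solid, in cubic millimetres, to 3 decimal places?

Volume = 11494.957 mm³

Profile (r,z), 7 vertices: (1,14) (6.5,0.5) (10,3) (19.5,25) (8.5,38.5) (5,31.5) (2.5,26)
edge 0: (1,14)→(6.5,0.5)  cross = 1·0.5 − 6.5·14 = -90.5000; (r_i+r_j)·cross = 7.5·-90.5000 = -678.7500
edge 1: (6.5,0.5)→(10,3)  cross = 6.5·3 − 10·0.5 = 14.5000; (r_i+r_j)·cross = 16.5·14.5000 = 239.2500
edge 2: (10,3)→(19.5,25)  cross = 10·25 − 19.5·3 = 191.5000; (r_i+r_j)·cross = 29.5·191.5000 = 5649.2500
edge 3: (19.5,25)→(8.5,38.5)  cross = 19.5·38.5 − 8.5·25 = 538.2500; (r_i+r_j)·cross = 28·538.2500 = 15071.0000
edge 4: (8.5,38.5)→(5,31.5)  cross = 8.5·31.5 − 5·38.5 = 75.2500; (r_i+r_j)·cross = 13.5·75.2500 = 1015.8750
edge 5: (5,31.5)→(2.5,26)  cross = 5·26 − 2.5·31.5 = 51.2500; (r_i+r_j)·cross = 7.5·51.2500 = 384.3750
edge 6: (2.5,26)→(1,14)  cross = 2.5·14 − 1·26 = 9.0000; (r_i+r_j)·cross = 3.5·9.0000 = 31.5000
Σcross = 789.2500 → A = |Σcross|/2 = 394.6250 mm²
Σ(r_i+r_j)·cross = 21712.5000 → first moment M = |Σ|/6 = 3618.7500
R_c = M/A = 3618.7500/394.6250 = 9.1701 mm
θ = 182° = 3.176499 rad
V = θ·R_c·A = 3.176499·9.1701·394.6250 = 11494.957 mm³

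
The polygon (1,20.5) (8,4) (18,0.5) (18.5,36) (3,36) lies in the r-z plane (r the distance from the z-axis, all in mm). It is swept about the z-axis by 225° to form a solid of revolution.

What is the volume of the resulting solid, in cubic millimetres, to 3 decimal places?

Profile (r,z), 5 vertices: (1,20.5) (8,4) (18,0.5) (18.5,36) (3,36)
edge 0: (1,20.5)→(8,4)  cross = 1·4 − 8·20.5 = -160.0000; (r_i+r_j)·cross = 9·-160.0000 = -1440.0000
edge 1: (8,4)→(18,0.5)  cross = 8·0.5 − 18·4 = -68.0000; (r_i+r_j)·cross = 26·-68.0000 = -1768.0000
edge 2: (18,0.5)→(18.5,36)  cross = 18·36 − 18.5·0.5 = 638.7500; (r_i+r_j)·cross = 36.5·638.7500 = 23314.3750
edge 3: (18.5,36)→(3,36)  cross = 18.5·36 − 3·36 = 558.0000; (r_i+r_j)·cross = 21.5·558.0000 = 11997.0000
edge 4: (3,36)→(1,20.5)  cross = 3·20.5 − 1·36 = 25.5000; (r_i+r_j)·cross = 4·25.5000 = 102.0000
Σcross = 994.2500 → A = |Σcross|/2 = 497.1250 mm²
Σ(r_i+r_j)·cross = 32205.3750 → first moment M = |Σ|/6 = 5367.5625
R_c = M/A = 5367.5625/497.1250 = 10.7972 mm
θ = 225° = 3.926991 rad
V = θ·R_c·A = 3.926991·10.7972·497.1250 = 21078.369 mm³

Volume = 21078.369 mm³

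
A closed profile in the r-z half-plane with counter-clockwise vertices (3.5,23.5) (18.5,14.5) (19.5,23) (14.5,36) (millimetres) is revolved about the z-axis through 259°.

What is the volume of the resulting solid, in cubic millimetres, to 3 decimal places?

Volume = 10073.718 mm³

Profile (r,z), 4 vertices: (3.5,23.5) (18.5,14.5) (19.5,23) (14.5,36)
edge 0: (3.5,23.5)→(18.5,14.5)  cross = 3.5·14.5 − 18.5·23.5 = -384.0000; (r_i+r_j)·cross = 22·-384.0000 = -8448.0000
edge 1: (18.5,14.5)→(19.5,23)  cross = 18.5·23 − 19.5·14.5 = 142.7500; (r_i+r_j)·cross = 38·142.7500 = 5424.5000
edge 2: (19.5,23)→(14.5,36)  cross = 19.5·36 − 14.5·23 = 368.5000; (r_i+r_j)·cross = 34·368.5000 = 12529.0000
edge 3: (14.5,36)→(3.5,23.5)  cross = 14.5·23.5 − 3.5·36 = 214.7500; (r_i+r_j)·cross = 18·214.7500 = 3865.5000
Σcross = 342.0000 → A = |Σcross|/2 = 171.0000 mm²
Σ(r_i+r_j)·cross = 13371.0000 → first moment M = |Σ|/6 = 2228.5000
R_c = M/A = 2228.5000/171.0000 = 13.0322 mm
θ = 259° = 4.520403 rad
V = θ·R_c·A = 4.520403·13.0322·171.0000 = 10073.718 mm³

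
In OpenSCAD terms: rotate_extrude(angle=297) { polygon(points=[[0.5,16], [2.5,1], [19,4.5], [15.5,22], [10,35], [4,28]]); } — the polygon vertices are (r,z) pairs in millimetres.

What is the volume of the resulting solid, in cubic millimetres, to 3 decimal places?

Profile (r,z), 6 vertices: (0.5,16) (2.5,1) (19,4.5) (15.5,22) (10,35) (4,28)
edge 0: (0.5,16)→(2.5,1)  cross = 0.5·1 − 2.5·16 = -39.5000; (r_i+r_j)·cross = 3·-39.5000 = -118.5000
edge 1: (2.5,1)→(19,4.5)  cross = 2.5·4.5 − 19·1 = -7.7500; (r_i+r_j)·cross = 21.5·-7.7500 = -166.6250
edge 2: (19,4.5)→(15.5,22)  cross = 19·22 − 15.5·4.5 = 348.2500; (r_i+r_j)·cross = 34.5·348.2500 = 12014.6250
edge 3: (15.5,22)→(10,35)  cross = 15.5·35 − 10·22 = 322.5000; (r_i+r_j)·cross = 25.5·322.5000 = 8223.7500
edge 4: (10,35)→(4,28)  cross = 10·28 − 4·35 = 140.0000; (r_i+r_j)·cross = 14·140.0000 = 1960.0000
edge 5: (4,28)→(0.5,16)  cross = 4·16 − 0.5·28 = 50.0000; (r_i+r_j)·cross = 4.5·50.0000 = 225.0000
Σcross = 813.5000 → A = |Σcross|/2 = 406.7500 mm²
Σ(r_i+r_j)·cross = 22138.2500 → first moment M = |Σ|/6 = 3689.7083
R_c = M/A = 3689.7083/406.7500 = 9.0712 mm
θ = 297° = 5.183628 rad
V = θ·R_c·A = 5.183628·9.0712·406.7500 = 19126.075 mm³

Volume = 19126.075 mm³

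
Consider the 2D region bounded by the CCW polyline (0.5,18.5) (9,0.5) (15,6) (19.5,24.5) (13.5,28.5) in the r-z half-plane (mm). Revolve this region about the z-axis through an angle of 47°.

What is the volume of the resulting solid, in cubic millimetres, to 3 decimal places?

Volume = 2584.080 mm³

Profile (r,z), 5 vertices: (0.5,18.5) (9,0.5) (15,6) (19.5,24.5) (13.5,28.5)
edge 0: (0.5,18.5)→(9,0.5)  cross = 0.5·0.5 − 9·18.5 = -166.2500; (r_i+r_j)·cross = 9.5·-166.2500 = -1579.3750
edge 1: (9,0.5)→(15,6)  cross = 9·6 − 15·0.5 = 46.5000; (r_i+r_j)·cross = 24·46.5000 = 1116.0000
edge 2: (15,6)→(19.5,24.5)  cross = 15·24.5 − 19.5·6 = 250.5000; (r_i+r_j)·cross = 34.5·250.5000 = 8642.2500
edge 3: (19.5,24.5)→(13.5,28.5)  cross = 19.5·28.5 − 13.5·24.5 = 225.0000; (r_i+r_j)·cross = 33·225.0000 = 7425.0000
edge 4: (13.5,28.5)→(0.5,18.5)  cross = 13.5·18.5 − 0.5·28.5 = 235.5000; (r_i+r_j)·cross = 14·235.5000 = 3297.0000
Σcross = 591.2500 → A = |Σcross|/2 = 295.6250 mm²
Σ(r_i+r_j)·cross = 18900.8750 → first moment M = |Σ|/6 = 3150.1458
R_c = M/A = 3150.1458/295.6250 = 10.6559 mm
θ = 47° = 0.820305 rad
V = θ·R_c·A = 0.820305·10.6559·295.6250 = 2584.080 mm³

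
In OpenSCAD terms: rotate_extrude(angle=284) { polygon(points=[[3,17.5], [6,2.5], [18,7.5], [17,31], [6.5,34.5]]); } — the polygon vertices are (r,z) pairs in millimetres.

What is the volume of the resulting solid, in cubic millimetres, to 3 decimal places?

Volume = 19277.466 mm³

Profile (r,z), 5 vertices: (3,17.5) (6,2.5) (18,7.5) (17,31) (6.5,34.5)
edge 0: (3,17.5)→(6,2.5)  cross = 3·2.5 − 6·17.5 = -97.5000; (r_i+r_j)·cross = 9·-97.5000 = -877.5000
edge 1: (6,2.5)→(18,7.5)  cross = 6·7.5 − 18·2.5 = 0.0000; (r_i+r_j)·cross = 24·0.0000 = 0.0000
edge 2: (18,7.5)→(17,31)  cross = 18·31 − 17·7.5 = 430.5000; (r_i+r_j)·cross = 35·430.5000 = 15067.5000
edge 3: (17,31)→(6.5,34.5)  cross = 17·34.5 − 6.5·31 = 385.0000; (r_i+r_j)·cross = 23.5·385.0000 = 9047.5000
edge 4: (6.5,34.5)→(3,17.5)  cross = 6.5·17.5 − 3·34.5 = 10.2500; (r_i+r_j)·cross = 9.5·10.2500 = 97.3750
Σcross = 728.2500 → A = |Σcross|/2 = 364.1250 mm²
Σ(r_i+r_j)·cross = 23334.8750 → first moment M = |Σ|/6 = 3889.1458
R_c = M/A = 3889.1458/364.1250 = 10.6808 mm
θ = 284° = 4.956735 rad
V = θ·R_c·A = 4.956735·10.6808·364.1250 = 19277.466 mm³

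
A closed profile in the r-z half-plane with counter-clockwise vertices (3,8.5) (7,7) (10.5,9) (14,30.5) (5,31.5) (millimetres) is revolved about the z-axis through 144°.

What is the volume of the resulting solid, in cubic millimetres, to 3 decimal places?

Profile (r,z), 5 vertices: (3,8.5) (7,7) (10.5,9) (14,30.5) (5,31.5)
edge 0: (3,8.5)→(7,7)  cross = 3·7 − 7·8.5 = -38.5000; (r_i+r_j)·cross = 10·-38.5000 = -385.0000
edge 1: (7,7)→(10.5,9)  cross = 7·9 − 10.5·7 = -10.5000; (r_i+r_j)·cross = 17.5·-10.5000 = -183.7500
edge 2: (10.5,9)→(14,30.5)  cross = 10.5·30.5 − 14·9 = 194.2500; (r_i+r_j)·cross = 24.5·194.2500 = 4759.1250
edge 3: (14,30.5)→(5,31.5)  cross = 14·31.5 − 5·30.5 = 288.5000; (r_i+r_j)·cross = 19·288.5000 = 5481.5000
edge 4: (5,31.5)→(3,8.5)  cross = 5·8.5 − 3·31.5 = -52.0000; (r_i+r_j)·cross = 8·-52.0000 = -416.0000
Σcross = 381.7500 → A = |Σcross|/2 = 190.8750 mm²
Σ(r_i+r_j)·cross = 9255.8750 → first moment M = |Σ|/6 = 1542.6458
R_c = M/A = 1542.6458/190.8750 = 8.0820 mm
θ = 144° = 2.513274 rad
V = θ·R_c·A = 2.513274·8.0820·190.8750 = 3877.092 mm³

Volume = 3877.092 mm³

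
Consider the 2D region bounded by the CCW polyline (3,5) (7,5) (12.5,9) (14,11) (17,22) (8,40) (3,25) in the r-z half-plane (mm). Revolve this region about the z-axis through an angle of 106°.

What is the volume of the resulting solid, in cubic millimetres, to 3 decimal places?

Profile (r,z), 7 vertices: (3,5) (7,5) (12.5,9) (14,11) (17,22) (8,40) (3,25)
edge 0: (3,5)→(7,5)  cross = 3·5 − 7·5 = -20.0000; (r_i+r_j)·cross = 10·-20.0000 = -200.0000
edge 1: (7,5)→(12.5,9)  cross = 7·9 − 12.5·5 = 0.5000; (r_i+r_j)·cross = 19.5·0.5000 = 9.7500
edge 2: (12.5,9)→(14,11)  cross = 12.5·11 − 14·9 = 11.5000; (r_i+r_j)·cross = 26.5·11.5000 = 304.7500
edge 3: (14,11)→(17,22)  cross = 14·22 − 17·11 = 121.0000; (r_i+r_j)·cross = 31·121.0000 = 3751.0000
edge 4: (17,22)→(8,40)  cross = 17·40 − 8·22 = 504.0000; (r_i+r_j)·cross = 25·504.0000 = 12600.0000
edge 5: (8,40)→(3,25)  cross = 8·25 − 3·40 = 80.0000; (r_i+r_j)·cross = 11·80.0000 = 880.0000
edge 6: (3,25)→(3,5)  cross = 3·5 − 3·25 = -60.0000; (r_i+r_j)·cross = 6·-60.0000 = -360.0000
Σcross = 637.0000 → A = |Σcross|/2 = 318.5000 mm²
Σ(r_i+r_j)·cross = 16985.5000 → first moment M = |Σ|/6 = 2830.9167
R_c = M/A = 2830.9167/318.5000 = 8.8883 mm
θ = 106° = 1.850049 rad
V = θ·R_c·A = 1.850049·8.8883·318.5000 = 5237.335 mm³

Volume = 5237.335 mm³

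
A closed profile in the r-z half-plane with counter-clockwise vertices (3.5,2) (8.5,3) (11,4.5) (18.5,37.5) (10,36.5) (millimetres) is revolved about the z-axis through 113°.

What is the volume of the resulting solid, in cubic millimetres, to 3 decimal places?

Profile (r,z), 5 vertices: (3.5,2) (8.5,3) (11,4.5) (18.5,37.5) (10,36.5)
edge 0: (3.5,2)→(8.5,3)  cross = 3.5·3 − 8.5·2 = -6.5000; (r_i+r_j)·cross = 12·-6.5000 = -78.0000
edge 1: (8.5,3)→(11,4.5)  cross = 8.5·4.5 − 11·3 = 5.2500; (r_i+r_j)·cross = 19.5·5.2500 = 102.3750
edge 2: (11,4.5)→(18.5,37.5)  cross = 11·37.5 − 18.5·4.5 = 329.2500; (r_i+r_j)·cross = 29.5·329.2500 = 9712.8750
edge 3: (18.5,37.5)→(10,36.5)  cross = 18.5·36.5 − 10·37.5 = 300.2500; (r_i+r_j)·cross = 28.5·300.2500 = 8557.1250
edge 4: (10,36.5)→(3.5,2)  cross = 10·2 − 3.5·36.5 = -107.7500; (r_i+r_j)·cross = 13.5·-107.7500 = -1454.6250
Σcross = 520.5000 → A = |Σcross|/2 = 260.2500 mm²
Σ(r_i+r_j)·cross = 16839.7500 → first moment M = |Σ|/6 = 2806.6250
R_c = M/A = 2806.6250/260.2500 = 10.7843 mm
θ = 113° = 1.972222 rad
V = θ·R_c·A = 1.972222·10.7843·260.2500 = 5535.288 mm³

Volume = 5535.288 mm³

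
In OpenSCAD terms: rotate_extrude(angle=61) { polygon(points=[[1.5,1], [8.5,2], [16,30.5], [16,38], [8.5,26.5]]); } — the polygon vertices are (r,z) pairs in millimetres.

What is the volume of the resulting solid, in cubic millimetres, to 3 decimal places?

Profile (r,z), 5 vertices: (1.5,1) (8.5,2) (16,30.5) (16,38) (8.5,26.5)
edge 0: (1.5,1)→(8.5,2)  cross = 1.5·2 − 8.5·1 = -5.5000; (r_i+r_j)·cross = 10·-5.5000 = -55.0000
edge 1: (8.5,2)→(16,30.5)  cross = 8.5·30.5 − 16·2 = 227.2500; (r_i+r_j)·cross = 24.5·227.2500 = 5567.6250
edge 2: (16,30.5)→(16,38)  cross = 16·38 − 16·30.5 = 120.0000; (r_i+r_j)·cross = 32·120.0000 = 3840.0000
edge 3: (16,38)→(8.5,26.5)  cross = 16·26.5 − 8.5·38 = 101.0000; (r_i+r_j)·cross = 24.5·101.0000 = 2474.5000
edge 4: (8.5,26.5)→(1.5,1)  cross = 8.5·1 − 1.5·26.5 = -31.2500; (r_i+r_j)·cross = 10·-31.2500 = -312.5000
Σcross = 411.5000 → A = |Σcross|/2 = 205.7500 mm²
Σ(r_i+r_j)·cross = 11514.6250 → first moment M = |Σ|/6 = 1919.1042
R_c = M/A = 1919.1042/205.7500 = 9.3274 mm
θ = 61° = 1.064651 rad
V = θ·R_c·A = 1.064651·9.3274·205.7500 = 2043.176 mm³

Volume = 2043.176 mm³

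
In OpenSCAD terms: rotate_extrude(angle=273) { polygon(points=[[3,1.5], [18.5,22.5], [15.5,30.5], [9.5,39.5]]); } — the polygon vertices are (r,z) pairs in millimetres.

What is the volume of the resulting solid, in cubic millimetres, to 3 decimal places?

Volume = 11865.019 mm³

Profile (r,z), 4 vertices: (3,1.5) (18.5,22.5) (15.5,30.5) (9.5,39.5)
edge 0: (3,1.5)→(18.5,22.5)  cross = 3·22.5 − 18.5·1.5 = 39.7500; (r_i+r_j)·cross = 21.5·39.7500 = 854.6250
edge 1: (18.5,22.5)→(15.5,30.5)  cross = 18.5·30.5 − 15.5·22.5 = 215.5000; (r_i+r_j)·cross = 34·215.5000 = 7327.0000
edge 2: (15.5,30.5)→(9.5,39.5)  cross = 15.5·39.5 − 9.5·30.5 = 322.5000; (r_i+r_j)·cross = 25·322.5000 = 8062.5000
edge 3: (9.5,39.5)→(3,1.5)  cross = 9.5·1.5 − 3·39.5 = -104.2500; (r_i+r_j)·cross = 12.5·-104.2500 = -1303.1250
Σcross = 473.5000 → A = |Σcross|/2 = 236.7500 mm²
Σ(r_i+r_j)·cross = 14941.0000 → first moment M = |Σ|/6 = 2490.1667
R_c = M/A = 2490.1667/236.7500 = 10.5181 mm
θ = 273° = 4.764749 rad
V = θ·R_c·A = 4.764749·10.5181·236.7500 = 11865.019 mm³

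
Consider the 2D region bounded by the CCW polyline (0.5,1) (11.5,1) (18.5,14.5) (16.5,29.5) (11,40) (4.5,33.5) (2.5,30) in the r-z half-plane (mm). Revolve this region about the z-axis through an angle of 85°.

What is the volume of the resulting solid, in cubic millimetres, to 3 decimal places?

Profile (r,z), 7 vertices: (0.5,1) (11.5,1) (18.5,14.5) (16.5,29.5) (11,40) (4.5,33.5) (2.5,30)
edge 0: (0.5,1)→(11.5,1)  cross = 0.5·1 − 11.5·1 = -11.0000; (r_i+r_j)·cross = 12·-11.0000 = -132.0000
edge 1: (11.5,1)→(18.5,14.5)  cross = 11.5·14.5 − 18.5·1 = 148.2500; (r_i+r_j)·cross = 30·148.2500 = 4447.5000
edge 2: (18.5,14.5)→(16.5,29.5)  cross = 18.5·29.5 − 16.5·14.5 = 306.5000; (r_i+r_j)·cross = 35·306.5000 = 10727.5000
edge 3: (16.5,29.5)→(11,40)  cross = 16.5·40 − 11·29.5 = 335.5000; (r_i+r_j)·cross = 27.5·335.5000 = 9226.2500
edge 4: (11,40)→(4.5,33.5)  cross = 11·33.5 − 4.5·40 = 188.5000; (r_i+r_j)·cross = 15.5·188.5000 = 2921.7500
edge 5: (4.5,33.5)→(2.5,30)  cross = 4.5·30 − 2.5·33.5 = 51.2500; (r_i+r_j)·cross = 7·51.2500 = 358.7500
edge 6: (2.5,30)→(0.5,1)  cross = 2.5·1 − 0.5·30 = -12.5000; (r_i+r_j)·cross = 3·-12.5000 = -37.5000
Σcross = 1006.5000 → A = |Σcross|/2 = 503.2500 mm²
Σ(r_i+r_j)·cross = 27512.2500 → first moment M = |Σ|/6 = 4585.3750
R_c = M/A = 4585.3750/503.2500 = 9.1115 mm
θ = 85° = 1.483530 rad
V = θ·R_c·A = 1.483530·9.1115·503.2500 = 6802.541 mm³

Volume = 6802.541 mm³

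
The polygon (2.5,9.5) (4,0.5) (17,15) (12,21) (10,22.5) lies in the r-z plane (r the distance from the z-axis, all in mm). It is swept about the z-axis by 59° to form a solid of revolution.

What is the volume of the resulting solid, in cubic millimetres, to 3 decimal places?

Volume = 1335.235 mm³

Profile (r,z), 5 vertices: (2.5,9.5) (4,0.5) (17,15) (12,21) (10,22.5)
edge 0: (2.5,9.5)→(4,0.5)  cross = 2.5·0.5 − 4·9.5 = -36.7500; (r_i+r_j)·cross = 6.5·-36.7500 = -238.8750
edge 1: (4,0.5)→(17,15)  cross = 4·15 − 17·0.5 = 51.5000; (r_i+r_j)·cross = 21·51.5000 = 1081.5000
edge 2: (17,15)→(12,21)  cross = 17·21 − 12·15 = 177.0000; (r_i+r_j)·cross = 29·177.0000 = 5133.0000
edge 3: (12,21)→(10,22.5)  cross = 12·22.5 − 10·21 = 60.0000; (r_i+r_j)·cross = 22·60.0000 = 1320.0000
edge 4: (10,22.5)→(2.5,9.5)  cross = 10·9.5 − 2.5·22.5 = 38.7500; (r_i+r_j)·cross = 12.5·38.7500 = 484.3750
Σcross = 290.5000 → A = |Σcross|/2 = 145.2500 mm²
Σ(r_i+r_j)·cross = 7780.0000 → first moment M = |Σ|/6 = 1296.6667
R_c = M/A = 1296.6667/145.2500 = 8.9271 mm
θ = 59° = 1.029744 rad
V = θ·R_c·A = 1.029744·8.9271·145.2500 = 1335.235 mm³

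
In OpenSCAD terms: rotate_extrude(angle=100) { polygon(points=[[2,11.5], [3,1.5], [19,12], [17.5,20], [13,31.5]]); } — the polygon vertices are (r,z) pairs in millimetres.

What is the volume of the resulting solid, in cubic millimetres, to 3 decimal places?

Volume = 4768.567 mm³

Profile (r,z), 5 vertices: (2,11.5) (3,1.5) (19,12) (17.5,20) (13,31.5)
edge 0: (2,11.5)→(3,1.5)  cross = 2·1.5 − 3·11.5 = -31.5000; (r_i+r_j)·cross = 5·-31.5000 = -157.5000
edge 1: (3,1.5)→(19,12)  cross = 3·12 − 19·1.5 = 7.5000; (r_i+r_j)·cross = 22·7.5000 = 165.0000
edge 2: (19,12)→(17.5,20)  cross = 19·20 − 17.5·12 = 170.0000; (r_i+r_j)·cross = 36.5·170.0000 = 6205.0000
edge 3: (17.5,20)→(13,31.5)  cross = 17.5·31.5 − 13·20 = 291.2500; (r_i+r_j)·cross = 30.5·291.2500 = 8883.1250
edge 4: (13,31.5)→(2,11.5)  cross = 13·11.5 − 2·31.5 = 86.5000; (r_i+r_j)·cross = 15·86.5000 = 1297.5000
Σcross = 523.7500 → A = |Σcross|/2 = 261.8750 mm²
Σ(r_i+r_j)·cross = 16393.1250 → first moment M = |Σ|/6 = 2732.1875
R_c = M/A = 2732.1875/261.8750 = 10.4332 mm
θ = 100° = 1.745329 rad
V = θ·R_c·A = 1.745329·10.4332·261.8750 = 4768.567 mm³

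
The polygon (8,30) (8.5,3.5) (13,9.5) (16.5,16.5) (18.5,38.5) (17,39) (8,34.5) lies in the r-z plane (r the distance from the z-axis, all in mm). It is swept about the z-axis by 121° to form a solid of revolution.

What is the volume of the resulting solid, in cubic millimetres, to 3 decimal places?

Volume = 6663.234 mm³

Profile (r,z), 7 vertices: (8,30) (8.5,3.5) (13,9.5) (16.5,16.5) (18.5,38.5) (17,39) (8,34.5)
edge 0: (8,30)→(8.5,3.5)  cross = 8·3.5 − 8.5·30 = -227.0000; (r_i+r_j)·cross = 16.5·-227.0000 = -3745.5000
edge 1: (8.5,3.5)→(13,9.5)  cross = 8.5·9.5 − 13·3.5 = 35.2500; (r_i+r_j)·cross = 21.5·35.2500 = 757.8750
edge 2: (13,9.5)→(16.5,16.5)  cross = 13·16.5 − 16.5·9.5 = 57.7500; (r_i+r_j)·cross = 29.5·57.7500 = 1703.6250
edge 3: (16.5,16.5)→(18.5,38.5)  cross = 16.5·38.5 − 18.5·16.5 = 330.0000; (r_i+r_j)·cross = 35·330.0000 = 11550.0000
edge 4: (18.5,38.5)→(17,39)  cross = 18.5·39 − 17·38.5 = 67.0000; (r_i+r_j)·cross = 35.5·67.0000 = 2378.5000
edge 5: (17,39)→(8,34.5)  cross = 17·34.5 − 8·39 = 274.5000; (r_i+r_j)·cross = 25·274.5000 = 6862.5000
edge 6: (8,34.5)→(8,30)  cross = 8·30 − 8·34.5 = -36.0000; (r_i+r_j)·cross = 16·-36.0000 = -576.0000
Σcross = 501.5000 → A = |Σcross|/2 = 250.7500 mm²
Σ(r_i+r_j)·cross = 18931.0000 → first moment M = |Σ|/6 = 3155.1667
R_c = M/A = 3155.1667/250.7500 = 12.5829 mm
θ = 121° = 2.111848 rad
V = θ·R_c·A = 2.111848·12.5829·250.7500 = 6663.234 mm³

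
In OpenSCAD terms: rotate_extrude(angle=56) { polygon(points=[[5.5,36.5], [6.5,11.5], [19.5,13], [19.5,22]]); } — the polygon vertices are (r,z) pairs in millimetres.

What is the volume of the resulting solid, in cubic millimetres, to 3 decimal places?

Profile (r,z), 4 vertices: (5.5,36.5) (6.5,11.5) (19.5,13) (19.5,22)
edge 0: (5.5,36.5)→(6.5,11.5)  cross = 5.5·11.5 − 6.5·36.5 = -174.0000; (r_i+r_j)·cross = 12·-174.0000 = -2088.0000
edge 1: (6.5,11.5)→(19.5,13)  cross = 6.5·13 − 19.5·11.5 = -139.7500; (r_i+r_j)·cross = 26·-139.7500 = -3633.5000
edge 2: (19.5,13)→(19.5,22)  cross = 19.5·22 − 19.5·13 = 175.5000; (r_i+r_j)·cross = 39·175.5000 = 6844.5000
edge 3: (19.5,22)→(5.5,36.5)  cross = 19.5·36.5 − 5.5·22 = 590.7500; (r_i+r_j)·cross = 25·590.7500 = 14768.7500
Σcross = 452.5000 → A = |Σcross|/2 = 226.2500 mm²
Σ(r_i+r_j)·cross = 15891.7500 → first moment M = |Σ|/6 = 2648.6250
R_c = M/A = 2648.6250/226.2500 = 11.7066 mm
θ = 56° = 0.977384 rad
V = θ·R_c·A = 0.977384·11.7066·226.2500 = 2588.725 mm³

Volume = 2588.725 mm³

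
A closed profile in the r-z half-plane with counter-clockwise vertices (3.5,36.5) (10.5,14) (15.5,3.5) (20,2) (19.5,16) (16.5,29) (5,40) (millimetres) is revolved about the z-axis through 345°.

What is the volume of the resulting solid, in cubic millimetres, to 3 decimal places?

Profile (r,z), 7 vertices: (3.5,36.5) (10.5,14) (15.5,3.5) (20,2) (19.5,16) (16.5,29) (5,40)
edge 0: (3.5,36.5)→(10.5,14)  cross = 3.5·14 − 10.5·36.5 = -334.2500; (r_i+r_j)·cross = 14·-334.2500 = -4679.5000
edge 1: (10.5,14)→(15.5,3.5)  cross = 10.5·3.5 − 15.5·14 = -180.2500; (r_i+r_j)·cross = 26·-180.2500 = -4686.5000
edge 2: (15.5,3.5)→(20,2)  cross = 15.5·2 − 20·3.5 = -39.0000; (r_i+r_j)·cross = 35.5·-39.0000 = -1384.5000
edge 3: (20,2)→(19.5,16)  cross = 20·16 − 19.5·2 = 281.0000; (r_i+r_j)·cross = 39.5·281.0000 = 11099.5000
edge 4: (19.5,16)→(16.5,29)  cross = 19.5·29 − 16.5·16 = 301.5000; (r_i+r_j)·cross = 36·301.5000 = 10854.0000
edge 5: (16.5,29)→(5,40)  cross = 16.5·40 − 5·29 = 515.0000; (r_i+r_j)·cross = 21.5·515.0000 = 11072.5000
edge 6: (5,40)→(3.5,36.5)  cross = 5·36.5 − 3.5·40 = 42.5000; (r_i+r_j)·cross = 8.5·42.5000 = 361.2500
Σcross = 586.5000 → A = |Σcross|/2 = 293.2500 mm²
Σ(r_i+r_j)·cross = 22636.7500 → first moment M = |Σ|/6 = 3772.7917
R_c = M/A = 3772.7917/293.2500 = 12.8654 mm
θ = 345° = 6.021386 rad
V = θ·R_c·A = 6.021386·12.8654·293.2500 = 22717.435 mm³

Volume = 22717.435 mm³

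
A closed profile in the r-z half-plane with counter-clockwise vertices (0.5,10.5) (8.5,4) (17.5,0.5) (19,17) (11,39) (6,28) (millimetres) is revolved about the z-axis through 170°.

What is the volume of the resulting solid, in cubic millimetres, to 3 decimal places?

Profile (r,z), 6 vertices: (0.5,10.5) (8.5,4) (17.5,0.5) (19,17) (11,39) (6,28)
edge 0: (0.5,10.5)→(8.5,4)  cross = 0.5·4 − 8.5·10.5 = -87.2500; (r_i+r_j)·cross = 9·-87.2500 = -785.2500
edge 1: (8.5,4)→(17.5,0.5)  cross = 8.5·0.5 − 17.5·4 = -65.7500; (r_i+r_j)·cross = 26·-65.7500 = -1709.5000
edge 2: (17.5,0.5)→(19,17)  cross = 17.5·17 − 19·0.5 = 288.0000; (r_i+r_j)·cross = 36.5·288.0000 = 10512.0000
edge 3: (19,17)→(11,39)  cross = 19·39 − 11·17 = 554.0000; (r_i+r_j)·cross = 30·554.0000 = 16620.0000
edge 4: (11,39)→(6,28)  cross = 11·28 − 6·39 = 74.0000; (r_i+r_j)·cross = 17·74.0000 = 1258.0000
edge 5: (6,28)→(0.5,10.5)  cross = 6·10.5 − 0.5·28 = 49.0000; (r_i+r_j)·cross = 6.5·49.0000 = 318.5000
Σcross = 812.0000 → A = |Σcross|/2 = 406.0000 mm²
Σ(r_i+r_j)·cross = 26213.7500 → first moment M = |Σ|/6 = 4368.9583
R_c = M/A = 4368.9583/406.0000 = 10.7610 mm
θ = 170° = 2.967060 rad
V = θ·R_c·A = 2.967060·10.7610·406.0000 = 12962.960 mm³

Volume = 12962.960 mm³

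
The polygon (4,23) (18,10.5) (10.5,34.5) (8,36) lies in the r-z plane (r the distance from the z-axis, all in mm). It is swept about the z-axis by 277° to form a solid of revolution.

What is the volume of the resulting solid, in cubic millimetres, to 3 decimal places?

Volume = 7041.842 mm³

Profile (r,z), 4 vertices: (4,23) (18,10.5) (10.5,34.5) (8,36)
edge 0: (4,23)→(18,10.5)  cross = 4·10.5 − 18·23 = -372.0000; (r_i+r_j)·cross = 22·-372.0000 = -8184.0000
edge 1: (18,10.5)→(10.5,34.5)  cross = 18·34.5 − 10.5·10.5 = 510.7500; (r_i+r_j)·cross = 28.5·510.7500 = 14556.3750
edge 2: (10.5,34.5)→(8,36)  cross = 10.5·36 − 8·34.5 = 102.0000; (r_i+r_j)·cross = 18.5·102.0000 = 1887.0000
edge 3: (8,36)→(4,23)  cross = 8·23 − 4·36 = 40.0000; (r_i+r_j)·cross = 12·40.0000 = 480.0000
Σcross = 280.7500 → A = |Σcross|/2 = 140.3750 mm²
Σ(r_i+r_j)·cross = 8739.3750 → first moment M = |Σ|/6 = 1456.5625
R_c = M/A = 1456.5625/140.3750 = 10.3762 mm
θ = 277° = 4.834562 rad
V = θ·R_c·A = 4.834562·10.3762·140.3750 = 7041.842 mm³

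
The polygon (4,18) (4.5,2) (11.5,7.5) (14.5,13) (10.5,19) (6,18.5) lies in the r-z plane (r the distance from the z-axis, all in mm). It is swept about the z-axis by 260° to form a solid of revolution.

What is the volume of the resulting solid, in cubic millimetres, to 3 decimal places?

Volume = 4348.873 mm³

Profile (r,z), 6 vertices: (4,18) (4.5,2) (11.5,7.5) (14.5,13) (10.5,19) (6,18.5)
edge 0: (4,18)→(4.5,2)  cross = 4·2 − 4.5·18 = -73.0000; (r_i+r_j)·cross = 8.5·-73.0000 = -620.5000
edge 1: (4.5,2)→(11.5,7.5)  cross = 4.5·7.5 − 11.5·2 = 10.7500; (r_i+r_j)·cross = 16·10.7500 = 172.0000
edge 2: (11.5,7.5)→(14.5,13)  cross = 11.5·13 − 14.5·7.5 = 40.7500; (r_i+r_j)·cross = 26·40.7500 = 1059.5000
edge 3: (14.5,13)→(10.5,19)  cross = 14.5·19 − 10.5·13 = 139.0000; (r_i+r_j)·cross = 25·139.0000 = 3475.0000
edge 4: (10.5,19)→(6,18.5)  cross = 10.5·18.5 − 6·19 = 80.2500; (r_i+r_j)·cross = 16.5·80.2500 = 1324.1250
edge 5: (6,18.5)→(4,18)  cross = 6·18 − 4·18.5 = 34.0000; (r_i+r_j)·cross = 10·34.0000 = 340.0000
Σcross = 231.7500 → A = |Σcross|/2 = 115.8750 mm²
Σ(r_i+r_j)·cross = 5750.1250 → first moment M = |Σ|/6 = 958.3542
R_c = M/A = 958.3542/115.8750 = 8.2706 mm
θ = 260° = 4.537856 rad
V = θ·R_c·A = 4.537856·8.2706·115.8750 = 4348.873 mm³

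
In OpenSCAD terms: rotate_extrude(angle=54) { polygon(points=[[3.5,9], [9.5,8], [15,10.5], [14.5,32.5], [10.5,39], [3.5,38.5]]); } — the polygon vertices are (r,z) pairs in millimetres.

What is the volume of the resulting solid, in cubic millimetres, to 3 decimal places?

Volume = 2714.061 mm³

Profile (r,z), 6 vertices: (3.5,9) (9.5,8) (15,10.5) (14.5,32.5) (10.5,39) (3.5,38.5)
edge 0: (3.5,9)→(9.5,8)  cross = 3.5·8 − 9.5·9 = -57.5000; (r_i+r_j)·cross = 13·-57.5000 = -747.5000
edge 1: (9.5,8)→(15,10.5)  cross = 9.5·10.5 − 15·8 = -20.2500; (r_i+r_j)·cross = 24.5·-20.2500 = -496.1250
edge 2: (15,10.5)→(14.5,32.5)  cross = 15·32.5 − 14.5·10.5 = 335.2500; (r_i+r_j)·cross = 29.5·335.2500 = 9889.8750
edge 3: (14.5,32.5)→(10.5,39)  cross = 14.5·39 − 10.5·32.5 = 224.2500; (r_i+r_j)·cross = 25·224.2500 = 5606.2500
edge 4: (10.5,39)→(3.5,38.5)  cross = 10.5·38.5 − 3.5·39 = 267.7500; (r_i+r_j)·cross = 14·267.7500 = 3748.5000
edge 5: (3.5,38.5)→(3.5,9)  cross = 3.5·9 − 3.5·38.5 = -103.2500; (r_i+r_j)·cross = 7·-103.2500 = -722.7500
Σcross = 646.2500 → A = |Σcross|/2 = 323.1250 mm²
Σ(r_i+r_j)·cross = 17278.2500 → first moment M = |Σ|/6 = 2879.7083
R_c = M/A = 2879.7083/323.1250 = 8.9121 mm
θ = 54° = 0.942478 rad
V = θ·R_c·A = 0.942478·8.9121·323.1250 = 2714.061 mm³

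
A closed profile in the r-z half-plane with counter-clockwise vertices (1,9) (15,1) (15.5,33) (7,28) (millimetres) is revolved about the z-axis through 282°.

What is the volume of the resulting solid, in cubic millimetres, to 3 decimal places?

Profile (r,z), 4 vertices: (1,9) (15,1) (15.5,33) (7,28)
edge 0: (1,9)→(15,1)  cross = 1·1 − 15·9 = -134.0000; (r_i+r_j)·cross = 16·-134.0000 = -2144.0000
edge 1: (15,1)→(15.5,33)  cross = 15·33 − 15.5·1 = 479.5000; (r_i+r_j)·cross = 30.5·479.5000 = 14624.7500
edge 2: (15.5,33)→(7,28)  cross = 15.5·28 − 7·33 = 203.0000; (r_i+r_j)·cross = 22.5·203.0000 = 4567.5000
edge 3: (7,28)→(1,9)  cross = 7·9 − 1·28 = 35.0000; (r_i+r_j)·cross = 8·35.0000 = 280.0000
Σcross = 583.5000 → A = |Σcross|/2 = 291.7500 mm²
Σ(r_i+r_j)·cross = 17328.2500 → first moment M = |Σ|/6 = 2888.0417
R_c = M/A = 2888.0417/291.7500 = 9.8990 mm
θ = 282° = 4.921828 rad
V = θ·R_c·A = 4.921828·9.8990·291.7500 = 14214.446 mm³

Volume = 14214.446 mm³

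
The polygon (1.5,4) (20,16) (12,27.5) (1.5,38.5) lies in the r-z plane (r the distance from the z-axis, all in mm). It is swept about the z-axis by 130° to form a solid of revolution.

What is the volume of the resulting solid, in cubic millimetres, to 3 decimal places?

Profile (r,z), 4 vertices: (1.5,4) (20,16) (12,27.5) (1.5,38.5)
edge 0: (1.5,4)→(20,16)  cross = 1.5·16 − 20·4 = -56.0000; (r_i+r_j)·cross = 21.5·-56.0000 = -1204.0000
edge 1: (20,16)→(12,27.5)  cross = 20·27.5 − 12·16 = 358.0000; (r_i+r_j)·cross = 32·358.0000 = 11456.0000
edge 2: (12,27.5)→(1.5,38.5)  cross = 12·38.5 − 1.5·27.5 = 420.7500; (r_i+r_j)·cross = 13.5·420.7500 = 5680.1250
edge 3: (1.5,38.5)→(1.5,4)  cross = 1.5·4 − 1.5·38.5 = -51.7500; (r_i+r_j)·cross = 3·-51.7500 = -155.2500
Σcross = 671.0000 → A = |Σcross|/2 = 335.5000 mm²
Σ(r_i+r_j)·cross = 15776.8750 → first moment M = |Σ|/6 = 2629.4792
R_c = M/A = 2629.4792/335.5000 = 7.8375 mm
θ = 130° = 2.268928 rad
V = θ·R_c·A = 2.268928·7.8375·335.5000 = 5966.099 mm³

Volume = 5966.099 mm³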